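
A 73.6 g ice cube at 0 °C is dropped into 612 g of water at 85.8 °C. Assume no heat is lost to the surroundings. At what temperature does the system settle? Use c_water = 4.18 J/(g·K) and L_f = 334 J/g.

T_f ≈ 68.0 °C

Net heat exchanged in the isolated system is zero:
melt ice: 73.6×334 = 24582; warm the meltwater: 307.65 T; water: 2558.2(T − 85.8)
2865.8 T = 219490 − 24582 = 194908
T ≈ 68.01 °C — above 0 °C, consistent with complete melting.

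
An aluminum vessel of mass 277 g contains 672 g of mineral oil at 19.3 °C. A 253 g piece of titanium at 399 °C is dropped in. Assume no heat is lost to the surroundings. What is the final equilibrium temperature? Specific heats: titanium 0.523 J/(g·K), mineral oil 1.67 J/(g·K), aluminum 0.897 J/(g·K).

Conservation of energy gives ΣQ = 0:
253×0.523×(T − 399) + 672×1.67×(T − 19.3) + 277×0.897×(T − 19.3) = 0
132.32(T − 399) + 1122.2(T − 19.3) + 248.47(T − 19.3) = 0
1503 T = 79250
T = 79250/1503 ≈ 52.73 °C

T_f ≈ 52.7 °C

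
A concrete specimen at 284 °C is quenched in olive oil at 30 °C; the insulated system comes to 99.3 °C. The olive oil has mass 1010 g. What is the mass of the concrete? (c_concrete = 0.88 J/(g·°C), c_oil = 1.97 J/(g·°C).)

m ≈ 848 g

Heat lost by the concrete = heat gained by the oil:
m·0.88·(284 − 99.3) = 1010·1.97·(99.3 − 30)
162.54 m = 137886  ⇒  m ≈ 848.3 g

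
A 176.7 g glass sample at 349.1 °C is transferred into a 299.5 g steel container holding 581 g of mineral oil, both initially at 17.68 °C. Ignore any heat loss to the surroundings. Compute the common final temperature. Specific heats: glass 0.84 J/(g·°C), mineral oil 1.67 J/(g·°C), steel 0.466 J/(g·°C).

Conservation of energy gives ΣQ = 0:
176.7·0.84·(T − 349.1) + 581·1.67·(T − 17.68) + 299.5·0.466·(T − 17.68) = 0
1258.3 T = 71438
T ≈ 56.78 °C

T_f ≈ 56.8 °C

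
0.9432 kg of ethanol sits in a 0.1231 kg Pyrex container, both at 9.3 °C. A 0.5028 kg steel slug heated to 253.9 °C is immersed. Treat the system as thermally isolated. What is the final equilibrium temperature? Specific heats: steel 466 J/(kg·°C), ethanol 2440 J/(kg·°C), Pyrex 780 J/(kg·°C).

Setting the total heat transfer to zero:
0.5028×466×(T − 253.9) + 0.9432×2440×(T − 9.3) + 0.1231×780×(T − 9.3) = 0
234.3(T − 253.9) + 2301.4(T − 9.3) + 96.02(T − 9.3) = 0
(234.3 + 2301.4 + 96.02) T = 234.3×253.9 + 2301.4×9.3 + 96.02×9.3
T ≈ 31.08 °C

T_f ≈ 31.1 °C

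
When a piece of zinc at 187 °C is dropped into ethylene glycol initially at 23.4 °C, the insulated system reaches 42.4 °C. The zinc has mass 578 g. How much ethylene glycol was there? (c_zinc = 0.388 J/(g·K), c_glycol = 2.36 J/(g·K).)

|Q_zinc| = |Q_glycol|:
578·0.388·(187 − 42.4) = m·2.36·(42.4 − 23.4)
44.84 m = 32429  ⇒  m ≈ 723.2 g

m ≈ 723 g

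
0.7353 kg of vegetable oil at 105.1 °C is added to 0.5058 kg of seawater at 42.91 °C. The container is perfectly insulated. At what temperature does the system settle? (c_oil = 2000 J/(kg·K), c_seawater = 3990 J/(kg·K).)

Heat lost by the oil equals heat gained by the seawater:
0.7353·2000·(105.1 − T) = 0.5058·3990·(T − 42.91)
1470.6(105.1 − T) = 2018.1(T − 42.91)
3488.7 T = 241159  ⇒  T ≈ 69.12 °C

T_f ≈ 69.1 °C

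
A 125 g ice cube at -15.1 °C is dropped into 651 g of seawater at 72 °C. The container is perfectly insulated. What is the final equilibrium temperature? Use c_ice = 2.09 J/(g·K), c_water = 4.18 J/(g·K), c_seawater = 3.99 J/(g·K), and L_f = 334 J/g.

Conservation of energy gives ΣQ = 0:
ice -15.1→0 °C: 125×2.09×15.1 = 3944.9
  melt ice: 125×334 = 41750
  warm the meltwater: 522.5 T
  seawater: 2597.5(T − 72)
3120 T = 187019 − 45695 = 141324
T ≈ 45.30 °C — above 0 °C, consistent with complete melting.

T_f ≈ 45.3 °C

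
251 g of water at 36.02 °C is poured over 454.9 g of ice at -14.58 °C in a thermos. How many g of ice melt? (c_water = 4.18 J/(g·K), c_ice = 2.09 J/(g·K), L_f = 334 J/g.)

m_melted ≈ 71.6 g

Water can give up m c ΔT = 251·4.18·36.02 = 37791 J before reaching 0 °C.
Warming the ice to 0 °C takes 454.9·2.09·14.58 = 13862 J, leaving 23930 J for melting.
Fully melting the ice requires m_ice L_f = 454.9·334 = 151937 J.
Since 23930 < 151937 J, not all the ice melts; equilibrium is at 0 °C.
m_melted·334 = 23930  ⇒  m_melted ≈ 71.65 g.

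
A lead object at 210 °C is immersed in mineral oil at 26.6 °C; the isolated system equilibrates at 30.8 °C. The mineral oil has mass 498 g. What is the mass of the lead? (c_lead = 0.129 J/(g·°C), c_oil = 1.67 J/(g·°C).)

m ≈ 151 g

|Q_lead| = |Q_oil|:
m·0.129·(210 − 30.8) = 498·1.67·(30.8 − 26.6)
23.12 m = 3493  ⇒  m ≈ 151.1 g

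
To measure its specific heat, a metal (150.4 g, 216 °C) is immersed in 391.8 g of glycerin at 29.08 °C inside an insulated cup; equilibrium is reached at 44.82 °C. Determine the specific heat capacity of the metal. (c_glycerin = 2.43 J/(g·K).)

c ≈ 0.582 J/(g·K)

Net heat exchanged in the isolated system is zero:
150.4·c·(44.82 − 216) + 391.8·2.43·(44.82 − 29.08) = 0
-25745 c = -14986
c = -14986/-25745 ≈ 0.5821 J/(g·K)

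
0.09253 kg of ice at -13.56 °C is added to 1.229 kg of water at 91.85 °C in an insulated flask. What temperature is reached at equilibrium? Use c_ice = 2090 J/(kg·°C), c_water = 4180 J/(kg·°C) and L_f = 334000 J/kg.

Heat gained plus heat lost sum to zero:
warm ice to 0 °C: 0.09253×2090×(0 − (-13.56)) = 2622.3
  melt ice: 0.09253×334000 = 30905
  meltwater 0→T: 0.09253×4180×T = 386.78 T
  water cools: 1.229×4180×(T − 91.85) = 5137.2(T − 91.85)
5524 T = 471854 − 33527 = 438326
T ≈ 79.35 °C — above 0 °C, consistent with complete melting.

T_f ≈ 79.3 °C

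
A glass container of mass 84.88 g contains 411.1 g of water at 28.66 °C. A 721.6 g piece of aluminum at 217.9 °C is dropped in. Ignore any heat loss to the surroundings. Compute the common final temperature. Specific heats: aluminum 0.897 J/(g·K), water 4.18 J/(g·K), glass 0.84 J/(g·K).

T_f ≈ 78.9 °C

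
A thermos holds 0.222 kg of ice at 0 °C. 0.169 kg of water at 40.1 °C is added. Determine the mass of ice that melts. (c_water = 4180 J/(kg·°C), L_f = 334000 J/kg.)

m_melted ≈ 0.0848 kg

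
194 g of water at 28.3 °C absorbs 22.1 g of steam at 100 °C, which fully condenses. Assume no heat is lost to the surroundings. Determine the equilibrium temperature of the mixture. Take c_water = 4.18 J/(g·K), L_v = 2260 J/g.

T_f ≈ 90.9 °C

Conservation of energy gives ΣQ = 0:
steam→water at 100 °C releases m L_v = 22.1×2260 = 49946; condensate cools 100→T: 22.1×4.18×(T − 100) = 92.38(T − 100); original water: 810.92(T − 28.3)
903.3 T = 49946 + 9237.8 + 22949 = 82133
T ≈ 90.93 °C — below 100 °C, confirming all the steam condensed.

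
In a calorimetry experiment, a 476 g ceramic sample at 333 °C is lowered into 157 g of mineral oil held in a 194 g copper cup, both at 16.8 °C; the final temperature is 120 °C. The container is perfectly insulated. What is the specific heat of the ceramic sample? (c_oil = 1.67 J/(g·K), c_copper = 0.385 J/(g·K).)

c ≈ 0.343 J/(g·K)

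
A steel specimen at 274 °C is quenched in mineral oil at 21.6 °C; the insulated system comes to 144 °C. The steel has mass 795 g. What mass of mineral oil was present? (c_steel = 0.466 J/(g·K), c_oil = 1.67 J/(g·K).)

m ≈ 236 g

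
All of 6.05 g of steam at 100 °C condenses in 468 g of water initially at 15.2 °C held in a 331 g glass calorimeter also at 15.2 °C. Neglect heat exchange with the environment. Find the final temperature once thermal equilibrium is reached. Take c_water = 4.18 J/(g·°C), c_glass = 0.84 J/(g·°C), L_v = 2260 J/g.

T_f ≈ 22.2 °C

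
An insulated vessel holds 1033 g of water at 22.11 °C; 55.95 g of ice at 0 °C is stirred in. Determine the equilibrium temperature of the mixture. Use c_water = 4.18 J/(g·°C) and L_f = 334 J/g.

T_f ≈ 16.9 °C

Energy balance with sensible and latent terms:
melt ice: 55.95·334 = 18687
  meltwater 0→T: 55.95·4.18·T = 233.87 T
  water: 4317.9(T − 22.11)
4551.8 T = 95470 − 18687 = 76782
T ≈ 16.87 °C. Since T > 0 °C, the all-ice-melts assumption holds.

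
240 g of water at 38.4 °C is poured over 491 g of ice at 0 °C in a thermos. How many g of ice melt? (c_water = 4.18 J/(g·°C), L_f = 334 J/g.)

Heat available from the water dropping to 0 °C: 240×4.18×38.4 = 38523 J.
Melting all 491 g of ice would need 491×334 = 163994 J.
Since 38523 < 163994 J, not all the ice melts; equilibrium is at 0 °C.
m_melt = 38523 / L_f = 115.3 g.

m_melted ≈ 115 g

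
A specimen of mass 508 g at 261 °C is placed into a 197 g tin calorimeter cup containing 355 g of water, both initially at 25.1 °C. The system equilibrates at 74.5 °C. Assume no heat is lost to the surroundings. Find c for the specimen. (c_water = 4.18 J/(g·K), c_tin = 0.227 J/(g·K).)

c ≈ 0.797 J/(g·K)

Setting the total heat transfer to zero:
508×c×(74.5 − 261) + 355×4.18×(74.5 − 25.1) + 197×0.227×(74.5 − 25.1) = 0
-94742 c = -75514
c = -75514/-94742 ≈ 0.797 J/(g·K)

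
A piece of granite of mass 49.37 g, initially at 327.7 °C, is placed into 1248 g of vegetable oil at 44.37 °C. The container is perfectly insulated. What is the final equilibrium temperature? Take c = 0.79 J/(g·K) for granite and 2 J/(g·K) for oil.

Conservation of energy gives ΣQ = 0:
49.37·0.79·(T − 327.7) + 1248·2·(T − 44.37) = 0
39(T − 327.7) + 2496(T − 44.37) = 0
(39 + 2496) T = 39·327.7 + 2496·44.37
T = 123529 / 2535 = 48.7 °C

T_f ≈ 48.7 °C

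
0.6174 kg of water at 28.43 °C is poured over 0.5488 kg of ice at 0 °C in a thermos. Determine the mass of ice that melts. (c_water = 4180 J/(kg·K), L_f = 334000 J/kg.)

Cooling the water to 0 °C releases 0.6174·4180·28.43 = 73370 J.
Melting all 0.5488 kg of ice would need 0.5488·334000 = 183299 J.
That's not enough to melt it all — equilibrium is at 0 °C with ice remaining.
m_melt = 73370 / L_f = 0.2197 kg.

m_melted ≈ 0.22 kg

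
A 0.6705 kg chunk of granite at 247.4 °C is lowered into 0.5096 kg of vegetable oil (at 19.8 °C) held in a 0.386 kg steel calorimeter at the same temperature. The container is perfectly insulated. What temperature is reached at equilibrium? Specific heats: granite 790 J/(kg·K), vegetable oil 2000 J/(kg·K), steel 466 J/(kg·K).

T_f ≈ 89.5 °C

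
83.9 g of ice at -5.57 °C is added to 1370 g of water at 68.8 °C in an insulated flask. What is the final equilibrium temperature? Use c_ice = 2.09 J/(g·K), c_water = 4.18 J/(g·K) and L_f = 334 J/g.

Conservation of energy gives ΣQ = 0:
ice -5.57→0 °C: 83.9×2.09×5.57 = 976.71; melt ice: 83.9×334 = 28023; meltwater 0→T: 83.9×4.18×T = 350.7 T; water cools: 1370×4.18×(T − 68.8) = 5726.6(T − 68.8)
6077.3 T = 393990 − 28999 = 364991
T ≈ 60.06 °C — above 0 °C, consistent with complete melting.

T_f ≈ 60.1 °C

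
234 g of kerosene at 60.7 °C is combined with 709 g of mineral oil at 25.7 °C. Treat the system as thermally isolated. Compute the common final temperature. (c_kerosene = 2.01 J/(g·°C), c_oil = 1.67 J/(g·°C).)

T_f ≈ 35.7 °C

Set heat shed by the hot body equal to heat absorbed by the cold body:
234·2.01·(60.7 − T) = 709·1.67·(T − 25.7)
470.34(60.7 − T) = 1184(T − 25.7)
1654.4 T = 58979  ⇒  T ≈ 35.65 °C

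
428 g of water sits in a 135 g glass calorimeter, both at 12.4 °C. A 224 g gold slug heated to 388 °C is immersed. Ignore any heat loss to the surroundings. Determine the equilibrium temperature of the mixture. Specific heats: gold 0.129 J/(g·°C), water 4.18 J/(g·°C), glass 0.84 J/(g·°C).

T_f ≈ 18.0 °C

Net heat exchanged in the isolated system is zero:
224*0.129*(T − 388) + 428*4.18*(T − 12.4) + 135*0.84*(T − 12.4) = 0
28.9(T − 388) + 1789(T − 12.4) + 113.4(T − 12.4) = 0
(28.9 + 1789 + 113.4) T = 28.9*388 + 1789*12.4 + 113.4*12.4
T = 34802/1931.3 ≈ 18.02 °C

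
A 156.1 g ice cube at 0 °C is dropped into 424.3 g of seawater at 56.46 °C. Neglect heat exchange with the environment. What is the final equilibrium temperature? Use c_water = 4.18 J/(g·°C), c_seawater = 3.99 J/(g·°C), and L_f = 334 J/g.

T_f ≈ 18.5 °C

Energy balance with sensible and latent terms:
melt ice: 156.1·334 = 52137
  meltwater 0→T: 156.1·4.18·T = 652.5 T
  seawater cools: 424.3·3.99·(T − 56.46) = 1693(T − 56.46)
2345.5 T = 95584 − 52137 = 43447
T ≈ 18.52 °C (positive, so assuming full melt was valid).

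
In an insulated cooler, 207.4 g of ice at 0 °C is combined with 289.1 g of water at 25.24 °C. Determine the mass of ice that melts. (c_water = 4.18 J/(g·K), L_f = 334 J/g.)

m_melted ≈ 91.3 g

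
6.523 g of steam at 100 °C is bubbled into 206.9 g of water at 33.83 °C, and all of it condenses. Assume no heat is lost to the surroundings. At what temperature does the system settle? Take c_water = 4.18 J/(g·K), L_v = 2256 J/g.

Sum of m c ΔT and latent-heat terms is zero:
latent heat released on condensation: 6.523·2256 = 14716
  condensate cools 100→T: 6.523·4.18·(T − 100) = 27.27(T − 100)
  water warms: 206.9·4.18·(T − 33.83) = 864.84(T − 33.83)
892.11 T = 14716 + 2726.6 + 29258 = 46700
T ≈ 52.35 °C — below 100 °C, confirming all the steam condensed.

T_f ≈ 52.3 °C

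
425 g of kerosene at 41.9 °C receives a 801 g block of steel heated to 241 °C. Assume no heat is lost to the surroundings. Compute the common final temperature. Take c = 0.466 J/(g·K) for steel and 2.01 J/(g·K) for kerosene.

Energy conservation, ΣQ = 0:
801*0.466*(T − 241) + 425*2.01*(T − 41.9) = 0
1227.5 T = 125750
T = 125750 / 1227.5 = 102 °C

T_f ≈ 102.4 °C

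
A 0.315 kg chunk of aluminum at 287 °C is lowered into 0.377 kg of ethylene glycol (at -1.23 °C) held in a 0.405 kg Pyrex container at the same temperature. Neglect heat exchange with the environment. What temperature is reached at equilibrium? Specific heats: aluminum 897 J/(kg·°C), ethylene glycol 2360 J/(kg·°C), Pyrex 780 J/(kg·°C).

T_f ≈ 53.5 °C

T_f is the heat-capacity-weighted average of the initial temperatures:
T_f = (282.56·287 + 889.72·(-1.23) + 315.9·(-1.23)) / (282.56 + 889.72 + 315.9)
    = 79610 / 1488.2 ≈ 53.50 °C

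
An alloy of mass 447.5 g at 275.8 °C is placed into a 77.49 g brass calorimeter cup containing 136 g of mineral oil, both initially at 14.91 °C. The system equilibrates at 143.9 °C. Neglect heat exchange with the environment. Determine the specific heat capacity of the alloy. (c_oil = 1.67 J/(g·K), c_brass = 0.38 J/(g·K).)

Heat gained plus heat lost sum to zero:
447.5×c×(143.9 − 275.8) + 136×1.67×(143.9 − 14.91) + 77.49×0.38×(143.9 − 14.91) = 0
-59025 c = -33094
c = -33094/-59025 ≈ 0.5607 J/(g·K)

c ≈ 0.561 J/(g·K)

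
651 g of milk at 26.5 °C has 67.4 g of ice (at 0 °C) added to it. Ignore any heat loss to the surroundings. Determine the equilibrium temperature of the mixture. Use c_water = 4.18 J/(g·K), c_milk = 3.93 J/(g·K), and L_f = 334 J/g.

Sum of m c ΔT and latent-heat terms is zero:
fusion: m_ice L_f = 67.4·334 = 22512; warm the meltwater: 281.73 T; milk: 2558.4(T − 26.5)
2840.2 T = 67798 − 22512 = 45287
T ≈ 15.95 °C (positive, so assuming full melt was valid).

T_f ≈ 15.9 °C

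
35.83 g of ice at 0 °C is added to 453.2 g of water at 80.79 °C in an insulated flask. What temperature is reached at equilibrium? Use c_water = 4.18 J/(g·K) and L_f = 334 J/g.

T_f ≈ 69.0 °C

Heat gained plus heat lost sum to zero:
melt ice: 35.83×334 = 11967
  meltwater 0→T: 35.83×4.18×T = 149.77 T
  water cools: 453.2×4.18×(T − 80.79) = 1894.4(T − 80.79)
2044.1 T = 153047 − 11967 = 141079
T ≈ 69.02 °C. Since T > 0 °C, the all-ice-melts assumption holds.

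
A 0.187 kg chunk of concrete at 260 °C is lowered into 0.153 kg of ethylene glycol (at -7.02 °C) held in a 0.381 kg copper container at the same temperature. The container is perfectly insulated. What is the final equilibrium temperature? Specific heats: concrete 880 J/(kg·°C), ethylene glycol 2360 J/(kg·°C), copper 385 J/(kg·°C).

Taking heat into each body as positive, Σ m c ΔT = 0:
0.187*880*(T − 260) + 0.153*2360*(T − (-7.02)) + 0.381*385*(T − (-7.02)) = 0
164.56(T − 260) + 361.08(T − (-7.02)) + 146.69(T − (-7.02)) = 0
672.33 T = 39221
T = 39221 / 672.33 = 58.3 °C

T_f ≈ 58.3 °C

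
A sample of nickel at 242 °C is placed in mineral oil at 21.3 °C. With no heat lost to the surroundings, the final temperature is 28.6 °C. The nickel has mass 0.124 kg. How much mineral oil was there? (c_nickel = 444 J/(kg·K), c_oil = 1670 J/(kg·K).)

Heat lost by the nickel = heat gained by the oil:
0.124×444×(242 − 28.6) = m×1670×(28.6 − 21.3)
12191 m = 11749  ⇒  m ≈ 0.9637 kg

m ≈ 0.964 kg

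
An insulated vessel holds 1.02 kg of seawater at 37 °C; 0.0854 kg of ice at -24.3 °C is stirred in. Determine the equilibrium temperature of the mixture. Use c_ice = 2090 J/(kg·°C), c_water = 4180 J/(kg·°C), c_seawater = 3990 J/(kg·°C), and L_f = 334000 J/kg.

T_f ≈ 26.6 °C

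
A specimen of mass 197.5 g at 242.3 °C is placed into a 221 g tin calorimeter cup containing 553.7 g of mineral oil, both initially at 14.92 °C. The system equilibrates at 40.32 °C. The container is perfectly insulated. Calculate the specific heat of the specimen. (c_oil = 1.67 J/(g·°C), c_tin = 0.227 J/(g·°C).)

Setting the total heat transfer to zero:
197.5·c·(40.32 − 242.3) + 553.7·1.67·(40.32 − 14.92) + 221·0.227·(40.32 − 14.92) = 0
-39891 c = -24761
c = -24761/-39891 ≈ 0.6207 J/(g·°C)

c ≈ 0.621 J/(g·°C)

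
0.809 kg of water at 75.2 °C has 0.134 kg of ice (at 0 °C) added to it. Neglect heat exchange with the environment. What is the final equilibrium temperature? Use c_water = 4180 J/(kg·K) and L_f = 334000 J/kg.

T_f ≈ 53.2 °C

Net heat exchanged in the isolated system is zero:
melt ice: 0.134×334000 = 44756; meltwater 0→T: 0.134×4180×T = 560.12 T; water: 3381.6(T − 75.2)
3941.7 T = 254298 − 44756 = 209542
T ≈ 53.16 °C. Since T > 0 °C, the all-ice-melts assumption holds.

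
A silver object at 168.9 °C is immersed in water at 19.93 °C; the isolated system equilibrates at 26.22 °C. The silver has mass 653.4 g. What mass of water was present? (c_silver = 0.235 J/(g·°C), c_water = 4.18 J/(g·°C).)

m ≈ 833 g

Setting the total heat transfer to zero:
653.4·0.235·(26.22 − 168.9) + m·4.18·(26.22 − 19.93) = 0
26.29 m = 21908
m = 21908/26.29 ≈ 833.3 g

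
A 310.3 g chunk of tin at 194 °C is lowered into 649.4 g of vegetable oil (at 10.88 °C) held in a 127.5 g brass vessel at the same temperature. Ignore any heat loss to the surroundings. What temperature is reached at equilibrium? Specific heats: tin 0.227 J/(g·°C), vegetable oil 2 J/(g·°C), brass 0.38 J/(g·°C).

Energy conservation, ΣQ = 0:
310.3×0.227×(T − 194) + 649.4×2×(T − 10.88) + 127.5×0.38×(T − 10.88) = 0
(70.44 + 1298.8 + 48.45) T = 70.44×194 + 1298.8×10.88 + 48.45×10.88
T = 28323/1417.7 ≈ 19.98 °C

T_f ≈ 20.0 °C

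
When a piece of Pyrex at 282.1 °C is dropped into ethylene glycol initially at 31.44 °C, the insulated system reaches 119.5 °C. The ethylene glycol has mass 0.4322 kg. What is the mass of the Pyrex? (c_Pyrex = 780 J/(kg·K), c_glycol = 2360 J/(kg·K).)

m ≈ 0.708 kg

Conservation of energy gives ΣQ = 0:
m×780×(119.5 − 282.1) + 0.4322×2360×(119.5 − 31.44) = 0
-126828 m = -89820
m = -89820/-126828 ≈ 0.7082 kg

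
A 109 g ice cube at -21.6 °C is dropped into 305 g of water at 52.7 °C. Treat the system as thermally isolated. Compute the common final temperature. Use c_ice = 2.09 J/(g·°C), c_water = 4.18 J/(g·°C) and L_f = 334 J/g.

T_f ≈ 14.9 °C

Net heat exchanged in the isolated system is zero:
warm ice to 0 °C: 109×2.09×(0 − (-21.6)) = 4920.7
  melt ice: 109×334 = 36406
  warm the meltwater: 455.62 T
  water: 1274.9(T − 52.7)
1730.5 T = 67187 − 41327 = 25861
T ≈ 14.94 °C (positive, so assuming full melt was valid).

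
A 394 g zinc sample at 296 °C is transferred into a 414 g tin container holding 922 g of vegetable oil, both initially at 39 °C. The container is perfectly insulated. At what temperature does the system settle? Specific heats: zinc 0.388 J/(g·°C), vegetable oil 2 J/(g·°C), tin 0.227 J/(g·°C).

T_f = Σ m_i c_i T_i / Σ m_i c_i:
T_f = (152.87*296 + 1844*39 + 93.98*39) / (152.87 + 1844 + 93.98)
    = 120831 / 2090.8 ≈ 57.79 °C

T_f ≈ 57.8 °C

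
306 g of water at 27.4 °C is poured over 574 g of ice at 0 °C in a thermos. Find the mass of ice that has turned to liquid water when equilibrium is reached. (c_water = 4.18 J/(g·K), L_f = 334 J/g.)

m_melted ≈ 105 g

Water can give up m c ΔT = 306·4.18·27.4 = 35047 J before reaching 0 °C.
To melt every bit of ice: 574·334 = 191716 J.
That's not enough to melt it all — equilibrium is at 0 °C with ice remaining.
m_melted·334 = 35047  ⇒  m_melted ≈ 104.9 g.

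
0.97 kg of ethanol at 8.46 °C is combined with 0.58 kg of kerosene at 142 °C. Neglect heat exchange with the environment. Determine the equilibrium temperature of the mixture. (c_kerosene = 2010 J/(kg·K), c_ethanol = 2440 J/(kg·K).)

T_f ≈ 52.5 °C

With ΣQ=0 the equilibrium temperature is the m·c-weighted mean:
T_f = (1165.8*142 + 2366.8*8.46) / (1165.8 + 2366.8)
    = 185567 / 3532.6 ≈ 52.53 °C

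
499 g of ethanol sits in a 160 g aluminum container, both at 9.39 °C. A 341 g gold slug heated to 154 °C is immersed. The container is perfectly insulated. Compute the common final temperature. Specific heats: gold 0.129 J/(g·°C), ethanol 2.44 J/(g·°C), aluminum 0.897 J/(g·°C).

Let T be the final temperature. ΣQ_i = 0:
341·0.129·(T − 154) + 499·2.44·(T − 9.39) + 160·0.897·(T − 9.39) = 0
1405.1 T = 19555
T = 19555 / 1405.1 = 13.9 °C

T_f ≈ 13.9 °C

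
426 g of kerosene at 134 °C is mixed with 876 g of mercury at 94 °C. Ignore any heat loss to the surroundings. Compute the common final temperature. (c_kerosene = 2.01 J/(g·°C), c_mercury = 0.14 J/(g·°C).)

T_f ≈ 129.0 °C

Setting the total heat transfer to zero:
426*2.01*(T − 134) + 876*0.14*(T − 94) = 0
856.26(T − 134) + 122.64(T − 94) = 0
978.9 T = 126267
T ≈ 128.99 °C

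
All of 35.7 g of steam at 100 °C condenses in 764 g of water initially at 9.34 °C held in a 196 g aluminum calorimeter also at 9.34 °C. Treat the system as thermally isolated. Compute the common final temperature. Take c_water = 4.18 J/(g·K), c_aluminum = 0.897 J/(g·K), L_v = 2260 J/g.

T_f ≈ 36.1 °C

Heat gained plus heat lost sum to zero:
steam→water at 100 °C releases m L_v = 35.7×2260 = 80682; condensed water 100 °C→T: 149.23(T − 100); water warms: 764×4.18×(T − 9.34) = 3193.5(T − 9.34); cup: 175.81(T − 9.34)
3518.6 T = 80682 + 14923 + 31470 = 127074
T ≈ 36.12 °C — below 100 °C, confirming all the steam condensed.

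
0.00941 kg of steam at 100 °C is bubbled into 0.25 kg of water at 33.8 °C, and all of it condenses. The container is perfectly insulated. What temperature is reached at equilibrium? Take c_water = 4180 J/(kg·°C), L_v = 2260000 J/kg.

Let T be the final temperature. ΣQ_i = 0:
steam→water at 100 °C releases m L_v = 0.00941·2260000 = 21267
  condensate cools 100→T: 0.00941·4180·(T − 100) = 39.33(T − 100)
  original water: 1045(T − 33.8)
1084.3 T = 21267 + 3933.4 + 35321 = 60521
T ≈ 55.81 °C — below 100 °C, confirming all the steam condensed.

T_f ≈ 55.8 °C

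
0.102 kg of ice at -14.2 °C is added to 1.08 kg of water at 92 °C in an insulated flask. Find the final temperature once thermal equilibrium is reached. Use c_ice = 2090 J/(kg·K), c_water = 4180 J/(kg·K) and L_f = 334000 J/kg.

Taking heat into each body as positive, Σ m c ΔT = 0:
warm ice to 0 °C: 0.102·2090·(0 − (-14.2)) = 3027.2; fusion: m_ice L_f = 0.102·334000 = 34068; warm the meltwater: 426.36 T; water cools: 1.08·4180·(T − 92) = 4514.4(T − 92)
4940.8 T = 415325 − 37095 = 378230
T ≈ 76.55 °C (positive, so assuming full melt was valid).

T_f ≈ 76.6 °C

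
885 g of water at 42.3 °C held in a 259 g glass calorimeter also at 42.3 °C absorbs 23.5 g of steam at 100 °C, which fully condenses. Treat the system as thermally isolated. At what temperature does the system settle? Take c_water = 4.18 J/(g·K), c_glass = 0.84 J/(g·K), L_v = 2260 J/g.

T_f ≈ 56.9 °C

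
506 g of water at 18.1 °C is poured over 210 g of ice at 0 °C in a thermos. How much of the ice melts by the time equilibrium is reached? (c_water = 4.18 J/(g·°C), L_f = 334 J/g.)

Heat available from the water dropping to 0 °C: 506×4.18×18.1 = 38283 J.
Fully melting the ice requires m_ice L_f = 210×334 = 70140 J.
Since 38283 < 70140 J, not all the ice melts; equilibrium is at 0 °C.
m_melted×334 = 38283  ⇒  m_melted ≈ 114.6 g.

m_melted ≈ 115 g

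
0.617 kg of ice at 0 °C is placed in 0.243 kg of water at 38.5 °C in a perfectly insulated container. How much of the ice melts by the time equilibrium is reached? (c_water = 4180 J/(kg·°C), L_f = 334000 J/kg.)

m_melted ≈ 0.117 kg

Cooling the water to 0 °C releases 0.243×4180×38.5 = 39106 J.
Fully melting the ice requires m_ice L_f = 0.617×334000 = 206078 J.
39106 J < 206078 J, so only part of the ice melts and the system sits at 0 °C.
m_melted×334000 = 39106  ⇒  m_melted ≈ 0.1171 kg.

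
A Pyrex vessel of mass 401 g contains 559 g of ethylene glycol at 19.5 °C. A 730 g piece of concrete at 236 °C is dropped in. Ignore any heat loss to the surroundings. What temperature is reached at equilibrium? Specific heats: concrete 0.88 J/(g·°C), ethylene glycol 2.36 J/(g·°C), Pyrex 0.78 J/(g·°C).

With ΣQ=0 the equilibrium temperature is the m·c-weighted mean:
T_f = (642.4*236 + 1319.2*19.5 + 312.78*19.5) / (642.4 + 1319.2 + 312.78)
    = 183431 / 2274.4 ≈ 80.65 °C

T_f ≈ 80.6 °C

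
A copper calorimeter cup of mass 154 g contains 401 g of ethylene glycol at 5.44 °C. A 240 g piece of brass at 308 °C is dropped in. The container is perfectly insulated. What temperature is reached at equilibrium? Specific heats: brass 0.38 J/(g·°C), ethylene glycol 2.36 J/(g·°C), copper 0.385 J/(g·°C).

T_f ≈ 30.6 °C

T_f = Σ m_i c_i T_i / Σ m_i c_i:
T_f = (91.2·308 + 946.36·5.44 + 59.29·5.44) / (91.2 + 946.36 + 59.29)
    = 33560 / 1096.8 ≈ 30.60 °C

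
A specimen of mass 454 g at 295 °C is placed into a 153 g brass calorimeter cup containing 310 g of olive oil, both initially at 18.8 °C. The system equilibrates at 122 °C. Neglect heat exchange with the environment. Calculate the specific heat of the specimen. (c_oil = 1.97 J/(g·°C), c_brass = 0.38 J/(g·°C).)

Setting the total heat transfer to zero:
454·c·(122 − 295) + 310·1.97·(122 − 18.8) + 153·0.38·(122 − 18.8) = 0
-78542 c = -69024
c = -69024/-78542 ≈ 0.8788 J/(g·°C)

c ≈ 0.879 J/(g·°C)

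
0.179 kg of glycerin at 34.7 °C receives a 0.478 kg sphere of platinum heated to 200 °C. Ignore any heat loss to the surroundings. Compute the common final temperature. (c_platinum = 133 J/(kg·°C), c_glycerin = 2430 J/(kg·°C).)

Energy conservation, ΣQ = 0:
0.478×133×(T − 200) + 0.179×2430×(T − 34.7) = 0
63.57(T − 200) + 434.97(T − 34.7) = 0
498.54 T = 27808
T ≈ 55.78 °C

T_f ≈ 55.8 °C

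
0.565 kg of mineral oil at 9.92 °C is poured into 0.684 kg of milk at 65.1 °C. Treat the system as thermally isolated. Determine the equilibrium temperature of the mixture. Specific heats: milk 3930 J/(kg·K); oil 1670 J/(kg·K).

T_f ≈ 50.8 °C

With ΣQ=0 the equilibrium temperature is the m·c-weighted mean:
T_f = (2688.1*65.1 + 943.55*9.92) / (2688.1 + 943.55)
    = 184357 / 3631.7 ≈ 50.76 °C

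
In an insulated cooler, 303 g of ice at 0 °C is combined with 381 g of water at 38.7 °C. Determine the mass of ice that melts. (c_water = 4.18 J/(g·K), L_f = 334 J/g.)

m_melted ≈ 185 g

Cooling the water to 0 °C releases 381×4.18×38.7 = 61633 J.
To melt every bit of ice: 303×334 = 101202 J.
61633 J < 101202 J, so only part of the ice melts and the system sits at 0 °C.
m_melt = 61633 / L_f = 184.5 g.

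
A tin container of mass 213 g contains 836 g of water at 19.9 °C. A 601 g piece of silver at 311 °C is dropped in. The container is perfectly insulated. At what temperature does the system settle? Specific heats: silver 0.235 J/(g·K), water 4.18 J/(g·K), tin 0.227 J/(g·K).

Let T be the final temperature. ΣQ_i = 0:
601×0.235×(T − 311) + 836×4.18×(T − 19.9) + 213×0.227×(T − 19.9) = 0
141.23(T − 311) + 3494.5(T − 19.9) + 48.35(T − 19.9) = 0
(141.23 + 3494.5 + 48.35) T = 141.23×311 + 3494.5×19.9 + 48.35×19.9
T ≈ 31.06 °C

T_f ≈ 31.1 °C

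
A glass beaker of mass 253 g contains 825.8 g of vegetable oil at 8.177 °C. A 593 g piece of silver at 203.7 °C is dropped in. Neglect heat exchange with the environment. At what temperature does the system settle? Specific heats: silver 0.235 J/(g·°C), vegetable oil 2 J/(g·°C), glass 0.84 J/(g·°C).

T_f ≈ 21.8 °C

Taking heat into each body as positive, Σ m c ΔT = 0:
593×0.235×(T − 203.7) + 825.8×2×(T − 8.177) + 253×0.84×(T − 8.177) = 0
(139.35 + 1651.6 + 212.52) T = 139.35×203.7 + 1651.6×8.177 + 212.52×8.177
T ≈ 21.78 °C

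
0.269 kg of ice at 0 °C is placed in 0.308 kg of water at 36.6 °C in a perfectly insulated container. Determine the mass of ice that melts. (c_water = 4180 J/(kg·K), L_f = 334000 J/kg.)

m_melted ≈ 0.141 kg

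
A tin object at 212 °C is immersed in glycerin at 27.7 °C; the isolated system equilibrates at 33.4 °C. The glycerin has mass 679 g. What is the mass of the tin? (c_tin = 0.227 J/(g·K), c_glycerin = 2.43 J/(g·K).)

Heat lost by the tin = heat gained by the glycerin:
m·0.227·(212 − 33.4) = 679·2.43·(33.4 − 27.7)
40.54 m = 9404.8  ⇒  m ≈ 232 g

m ≈ 232 g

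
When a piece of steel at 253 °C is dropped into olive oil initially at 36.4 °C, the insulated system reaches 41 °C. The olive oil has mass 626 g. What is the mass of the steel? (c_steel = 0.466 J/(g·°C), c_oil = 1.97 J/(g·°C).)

m ≈ 57.4 g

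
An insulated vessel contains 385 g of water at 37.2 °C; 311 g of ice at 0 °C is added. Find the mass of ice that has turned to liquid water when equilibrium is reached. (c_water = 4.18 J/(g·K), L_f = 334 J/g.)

m_melted ≈ 179 g

Heat available from the water dropping to 0 °C: 385·4.18·37.2 = 59866 J.
Fully melting the ice requires m_ice L_f = 311·334 = 103874 J.
That's not enough to melt it all — equilibrium is at 0 °C with ice remaining.
m_melted·334 = 59866  ⇒  m_melted ≈ 179.2 g.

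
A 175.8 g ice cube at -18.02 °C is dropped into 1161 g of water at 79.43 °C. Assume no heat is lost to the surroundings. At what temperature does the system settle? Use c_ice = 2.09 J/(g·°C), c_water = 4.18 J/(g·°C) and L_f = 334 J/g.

T_f ≈ 57.3 °C

Energy conservation, ΣQ = 0:
ice -18.02→0 °C: 175.8×2.09×18.02 = 6620.9; latent heat to melt: 175.8×334 = 58717; meltwater 0→T: 175.8×4.18×T = 734.84 T; water cools: 1161×4.18×(T − 79.43) = 4853(T − 79.43)
5587.8 T = 385472 − 65338 = 320134
T ≈ 57.29 °C — above 0 °C, consistent with complete melting.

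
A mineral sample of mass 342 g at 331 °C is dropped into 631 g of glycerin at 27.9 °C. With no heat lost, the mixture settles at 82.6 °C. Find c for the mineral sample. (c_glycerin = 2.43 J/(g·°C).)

Heat lost by the mineral sample = heat gained by the glycerin:
342×c×(331 − 82.6) = 631×2.43×(82.6 − 27.9)
84953 c = 83873  ⇒  c ≈ 0.9873 J/(g·°C)

c ≈ 0.987 J/(g·°C)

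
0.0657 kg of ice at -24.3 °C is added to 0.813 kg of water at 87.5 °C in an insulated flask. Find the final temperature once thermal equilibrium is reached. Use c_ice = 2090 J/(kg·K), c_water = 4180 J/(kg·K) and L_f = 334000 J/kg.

T_f ≈ 74.1 °C

Energy conservation, ΣQ = 0:
warm ice to 0 °C: 0.0657×2090×(0 − (-24.3)) = 3336.7; latent heat to melt: 0.0657×334000 = 21944; warm the meltwater: 274.63 T; water cools: 0.813×4180×(T − 87.5) = 3398.3(T − 87.5)
3673 T = 297355 − 25281 = 272074
T ≈ 74.07 °C. Since T > 0 °C, the all-ice-melts assumption holds.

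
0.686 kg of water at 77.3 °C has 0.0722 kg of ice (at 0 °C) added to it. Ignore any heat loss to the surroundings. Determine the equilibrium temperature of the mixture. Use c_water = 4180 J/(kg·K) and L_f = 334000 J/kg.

T_f ≈ 62.3 °C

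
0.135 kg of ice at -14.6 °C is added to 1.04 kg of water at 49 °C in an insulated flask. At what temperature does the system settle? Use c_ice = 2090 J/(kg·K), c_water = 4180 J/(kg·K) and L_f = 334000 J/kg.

T_f ≈ 33.4 °C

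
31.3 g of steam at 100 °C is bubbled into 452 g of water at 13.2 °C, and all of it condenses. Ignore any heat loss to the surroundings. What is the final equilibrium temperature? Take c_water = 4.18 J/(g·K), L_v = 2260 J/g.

T_f ≈ 53.8 °C

Sum of m c ΔT and latent-heat terms is zero:
latent heat released on condensation: 31.3·2260 = 70738; condensate cools 100→T: 31.3·4.18·(T − 100) = 130.83(T − 100); original water: 1889.4(T − 13.2)
2020.2 T = 70738 + 13083 + 24940 = 108761
T ≈ 53.84 °C — below 100 °C, confirming all the steam condensed.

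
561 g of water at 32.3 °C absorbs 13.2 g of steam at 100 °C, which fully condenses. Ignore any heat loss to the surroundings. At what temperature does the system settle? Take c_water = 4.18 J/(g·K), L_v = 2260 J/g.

T_f ≈ 46.3 °C

Sum of m c ΔT and latent-heat terms is zero:
latent heat released on condensation: 13.2·2260 = 29832
  condensed water 100 °C→T: 55.18(T − 100)
  water warms: 561·4.18·(T − 32.3) = 2345(T − 32.3)
2400.2 T = 29832 + 5517.6 + 75743 = 111092
T ≈ 46.29 °C — below 100 °C, confirming all the steam condensed.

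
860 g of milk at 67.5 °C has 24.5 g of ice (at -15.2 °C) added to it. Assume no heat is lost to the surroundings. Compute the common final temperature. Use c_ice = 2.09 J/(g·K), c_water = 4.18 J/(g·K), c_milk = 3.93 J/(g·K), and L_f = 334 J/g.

Sum of m c ΔT and latent-heat terms is zero:
ice -15.2→0 °C: 24.5×2.09×15.2 = 778.32
  melt ice: 24.5×334 = 8183
  meltwater 0→T: 24.5×4.18×T = 102.41 T
  milk: 3379.8(T − 67.5)
3482.2 T = 228136 − 8961.3 = 219175
T ≈ 62.94 °C. Since T > 0 °C, the all-ice-melts assumption holds.

T_f ≈ 62.9 °C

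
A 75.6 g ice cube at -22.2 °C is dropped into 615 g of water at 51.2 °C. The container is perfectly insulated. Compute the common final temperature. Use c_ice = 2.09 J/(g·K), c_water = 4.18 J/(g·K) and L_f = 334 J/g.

Energy conservation, ΣQ = 0:
ice -22.2→0 °C: 75.6×2.09×22.2 = 3507.7; latent heat to melt: 75.6×334 = 25250; meltwater 0→T: 75.6×4.18×T = 316.01 T; water: 2570.7(T − 51.2)
2886.7 T = 131620 − 28758 = 102862
T ≈ 35.63 °C — above 0 °C, consistent with complete melting.

T_f ≈ 35.6 °C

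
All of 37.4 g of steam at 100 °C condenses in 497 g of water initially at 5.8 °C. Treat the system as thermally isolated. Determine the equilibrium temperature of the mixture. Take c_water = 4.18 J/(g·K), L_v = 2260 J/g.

T_f ≈ 50.2 °C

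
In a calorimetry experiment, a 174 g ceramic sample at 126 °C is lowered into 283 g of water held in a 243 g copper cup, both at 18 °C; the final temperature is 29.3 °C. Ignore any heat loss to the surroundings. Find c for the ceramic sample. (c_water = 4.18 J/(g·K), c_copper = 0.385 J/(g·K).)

c ≈ 0.857 J/(g·K)

Heat gained plus heat lost sum to zero:
174×c×(29.3 − 126) + 283×4.18×(29.3 − 18) + 243×0.385×(29.3 − 18) = 0
-16826 c = -14424
c = -14424/-16826 ≈ 0.8573 J/(g·K)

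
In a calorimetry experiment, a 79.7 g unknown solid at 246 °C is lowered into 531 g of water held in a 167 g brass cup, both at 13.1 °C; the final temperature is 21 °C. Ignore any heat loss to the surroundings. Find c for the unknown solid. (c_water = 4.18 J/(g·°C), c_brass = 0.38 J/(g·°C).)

c ≈ 1.01 J/(g·°C)

Energy conservation, ΣQ = 0:
79.7×c×(21 − 246) + 531×4.18×(21 − 13.1) + 167×0.38×(21 − 13.1) = 0
-17932 c = -18036
c = -18036/-17932 ≈ 1.006 J/(g·°C)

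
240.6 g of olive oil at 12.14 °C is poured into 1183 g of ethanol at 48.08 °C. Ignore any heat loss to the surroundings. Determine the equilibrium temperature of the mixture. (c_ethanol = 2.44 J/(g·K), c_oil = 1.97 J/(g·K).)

T_f ≈ 43.0 °C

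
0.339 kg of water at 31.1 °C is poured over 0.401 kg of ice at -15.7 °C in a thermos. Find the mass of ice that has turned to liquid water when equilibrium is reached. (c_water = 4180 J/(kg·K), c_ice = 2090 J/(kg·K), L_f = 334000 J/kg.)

m_melted ≈ 0.0925 kg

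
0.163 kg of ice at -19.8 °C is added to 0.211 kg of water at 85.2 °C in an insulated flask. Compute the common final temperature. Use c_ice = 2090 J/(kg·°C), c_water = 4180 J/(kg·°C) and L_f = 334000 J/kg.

Energy conservation, ΣQ = 0:
warm ice to 0 °C: 0.163·2090·(0 − (-19.8)) = 6745.3; latent heat to melt: 0.163·334000 = 54442; warm the meltwater: 681.34 T; water: 881.98(T − 85.2)
1563.3 T = 75145 − 61187 = 13957
T ≈ 8.93 °C — above 0 °C, consistent with complete melting.

T_f ≈ 8.9 °C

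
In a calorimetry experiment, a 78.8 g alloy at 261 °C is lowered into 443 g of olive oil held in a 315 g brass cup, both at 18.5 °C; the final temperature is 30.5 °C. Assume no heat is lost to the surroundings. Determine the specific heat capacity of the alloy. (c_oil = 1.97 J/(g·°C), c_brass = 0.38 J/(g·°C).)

c ≈ 0.656 J/(g·°C)

Setting the total heat transfer to zero:
78.8×c×(30.5 − 261) + 443×1.97×(30.5 − 18.5) + 315×0.38×(30.5 − 18.5) = 0
-18163 c = -11909
c = -11909/-18163 ≈ 0.6557 J/(g·°C)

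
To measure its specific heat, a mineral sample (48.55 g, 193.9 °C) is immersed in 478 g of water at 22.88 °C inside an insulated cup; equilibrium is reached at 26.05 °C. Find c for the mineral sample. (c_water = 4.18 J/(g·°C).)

c ≈ 0.777 J/(g·°C)

Taking heat into each body as positive, Σ m c ΔT = 0:
48.55×c×(26.05 − 193.9) + 478×4.18×(26.05 − 22.88) = 0
-8149.1 c = -6333.8
c = -6333.8/-8149.1 ≈ 0.7772 J/(g·°C)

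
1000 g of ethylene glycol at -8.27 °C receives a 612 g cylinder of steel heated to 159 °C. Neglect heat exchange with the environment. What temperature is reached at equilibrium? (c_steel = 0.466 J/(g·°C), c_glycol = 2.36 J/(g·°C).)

Heat gained plus heat lost sum to zero:
612·0.466·(T − 159) + 1000·2.36·(T − (-8.27)) = 0
(285.19 + 2360) T = 285.19·159 + 2360·(-8.27)
T = 25828/2645.2 ≈ 9.76 °C

T_f ≈ 9.8 °C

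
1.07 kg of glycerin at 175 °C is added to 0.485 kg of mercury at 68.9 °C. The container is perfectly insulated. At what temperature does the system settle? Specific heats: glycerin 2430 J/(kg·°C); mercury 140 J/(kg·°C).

T_f ≈ 172.3 °C

Net heat exchanged in the isolated system is zero:
1.07×2430×(T − 175) + 0.485×140×(T − 68.9) = 0
2668 T = 459696
T = 459696/2668 ≈ 172.30 °C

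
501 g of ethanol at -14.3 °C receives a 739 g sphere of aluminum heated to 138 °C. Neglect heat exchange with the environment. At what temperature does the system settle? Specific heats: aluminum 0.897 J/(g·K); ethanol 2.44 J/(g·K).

T_f ≈ 39.2 °C

Taking heat into each body as positive, Σ m c ΔT = 0:
739×0.897×(T − 138) + 501×2.44×(T − (-14.3)) = 0
(662.88 + 1222.4) T = 662.88×138 + 1222.4×(-14.3)
T ≈ 39.25 °C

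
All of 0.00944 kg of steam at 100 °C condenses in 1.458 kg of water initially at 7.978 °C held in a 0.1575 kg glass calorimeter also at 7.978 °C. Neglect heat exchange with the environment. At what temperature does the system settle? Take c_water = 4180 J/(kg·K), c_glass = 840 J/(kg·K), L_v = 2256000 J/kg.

T_f ≈ 12.0 °C

Setting the total heat transfer to zero:
steam→water at 100 °C releases m L_v = 0.00944·2256000 = 21297; condensed water 100 °C→T: 39.46(T − 100); water warms: 1.458·4180·(T − 7.978) = 6094.4(T − 7.978); cup: 132.3(T − 7.978)
6266.2 T = 21297 + 3945.9 + 49677 = 74919
T ≈ 11.96 °C — below 100 °C, confirming all the steam condensed.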